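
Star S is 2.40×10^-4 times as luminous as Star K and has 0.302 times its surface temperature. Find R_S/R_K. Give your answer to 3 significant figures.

L ∝ R²T⁴ gives R ∝ √L / T², so
R_S/R_K = √(2.40×10^-4) / (0.302)² = 0.01549 / 0.09120 = 0.1699.

0.170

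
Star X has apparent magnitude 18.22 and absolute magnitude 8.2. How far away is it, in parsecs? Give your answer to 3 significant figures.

1.01×10^3 pc

m − M = 5 log₁₀(d/10 pc)
18.22 − (8.2) = 10.02 = 5 log₁₀(d/10)
d = 10 × 10^(10.02/5) = 10 × 10^2.004 = 1009 pc.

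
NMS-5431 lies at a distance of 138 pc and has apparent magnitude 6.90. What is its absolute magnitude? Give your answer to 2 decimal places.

M = m − 5 log₁₀(d/10 pc) = 6.90 − 5 log₁₀(138/10)
  = 6.90 − 5 × 1.140 = 6.90 − 5.70 = 1.20.

1.20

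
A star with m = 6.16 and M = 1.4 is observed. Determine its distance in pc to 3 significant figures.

m − M = 5 log₁₀(d/10 pc)
6.16 − (1.4) = 4.76 = 5 log₁₀(d/10)
d = 10 × 10^(4.76/5) = 10 × 10^0.952 = 89.54 pc.

89.5 pc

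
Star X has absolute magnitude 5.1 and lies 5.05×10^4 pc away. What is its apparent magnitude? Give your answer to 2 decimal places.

m = M + 5 log₁₀(d/10 pc) = 5.1 + 5 log₁₀(5.05×10^4/10)
  = 5.1 + 5 × 3.703 = 5.1 + 18.52 = 23.62.

23.62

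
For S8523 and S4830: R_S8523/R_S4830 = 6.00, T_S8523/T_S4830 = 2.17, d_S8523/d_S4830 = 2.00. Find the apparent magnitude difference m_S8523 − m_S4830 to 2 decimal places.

L_S8523/L_S4830 = (6.00)²(2.17)⁴ = 798.3.
F_S8523/F_S4830 = (L_S8523/L_S4830)/(d_S8523/d_S4830)² = 798.3/4.000 = 199.6.
m_S8523 − m_S4830 = −2.5 log₁₀(199.6) = -5.75.

-5.75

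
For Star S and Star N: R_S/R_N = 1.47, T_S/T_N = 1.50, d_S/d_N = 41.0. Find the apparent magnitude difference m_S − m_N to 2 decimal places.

5.47

L_S/L_N = (1.47)²(1.50)⁴ = 10.94.
F_S/F_N = (L_S/L_N)/(d_S/d_N)² = 10.94/1681 = 0.006508.
m_S − m_N = −2.5 log₁₀(0.006508) = 5.47.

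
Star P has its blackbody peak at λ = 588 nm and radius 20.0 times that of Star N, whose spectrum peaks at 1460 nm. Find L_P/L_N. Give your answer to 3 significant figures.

Wien's law gives T ∝ 1/λ_max, so T_P/T_N = λ_N/λ_P = 1460/588 = 2.483.
Then L ∝ R²T⁴ gives L_P/L_N = (20.0)² × (2.483)⁴ = 400.0 × 38.01 = 1.520×10^4.

1.52×10^4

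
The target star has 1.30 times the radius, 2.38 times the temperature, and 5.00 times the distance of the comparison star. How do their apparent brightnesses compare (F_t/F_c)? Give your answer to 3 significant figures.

L_t/L_c = (R_t/R_c)²(T_t/T_c)⁴ = (1.30)² × (2.38)⁴ = 54.22.
F_t/F_c = (L_t/L_c)/(d_t/d_c)² = 54.22 / (5.00)² = 2.169.

2.17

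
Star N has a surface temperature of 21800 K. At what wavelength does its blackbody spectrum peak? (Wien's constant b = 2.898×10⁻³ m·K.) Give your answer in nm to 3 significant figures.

λ_max = b/T = 2.898×10⁻³ / 21800 = 1.33×10^-7 m = 132.9 nm.

133 nm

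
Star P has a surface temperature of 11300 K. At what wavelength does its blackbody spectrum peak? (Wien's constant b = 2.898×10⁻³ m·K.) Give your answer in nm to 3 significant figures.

256 nm

λ_max = b/T = 2.898×10⁻³ / 11300 = 2.56×10^-7 m = 256.5 nm.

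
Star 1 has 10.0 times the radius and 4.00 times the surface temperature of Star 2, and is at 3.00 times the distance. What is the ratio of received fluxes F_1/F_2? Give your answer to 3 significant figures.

L_1/L_2 = (R_1/R_2)²(T_1/T_2)⁴ = (10.0)² × (4.00)⁴ = 2.560×10^4.
F_1/F_2 = (L_1/L_2)/(d_1/d_2)² = 2.560×10^4 / (3.00)² = 2844.

2.84×10^3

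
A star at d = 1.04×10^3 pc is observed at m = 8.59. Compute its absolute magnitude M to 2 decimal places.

M = m − 5 log₁₀(d/10 pc) = 8.59 − 5 log₁₀(1.04×10^3/10)
  = 8.59 − 5 × 2.017 = 8.59 − 10.09 = -1.50.

-1.50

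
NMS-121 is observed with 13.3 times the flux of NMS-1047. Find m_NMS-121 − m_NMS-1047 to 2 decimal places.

m_NMS-121 − m_NMS-1047 = −2.5 log₁₀(F_NMS-121/F_NMS-1047) = −2.5 log₁₀(13.3) = −2.5 × (1.124) = -2.810.

-2.81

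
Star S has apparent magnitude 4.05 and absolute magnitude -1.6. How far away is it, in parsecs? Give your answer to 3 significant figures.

135 pc

m − M = 5 log₁₀(d/10 pc)
4.05 − (-1.6) = 5.65 = 5 log₁₀(d/10)
d = 10 × 10^(5.65/5) = 10 × 10^1.130 = 134.9 pc.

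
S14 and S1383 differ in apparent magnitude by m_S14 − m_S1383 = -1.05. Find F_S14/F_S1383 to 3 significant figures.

F_S14/F_S1383 = 10^(−(m_S14 − m_S1383)/2.5) = 10^(1.05/2.5) = 10^0.420 = 2.630.

2.63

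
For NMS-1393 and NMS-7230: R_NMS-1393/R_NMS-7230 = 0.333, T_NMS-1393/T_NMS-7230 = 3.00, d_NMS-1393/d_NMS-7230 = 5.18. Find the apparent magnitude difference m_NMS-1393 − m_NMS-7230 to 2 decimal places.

1.19

L_NMS-1393/L_NMS-7230 = (0.333)²(3.00)⁴ = 8.982.
F_NMS-1393/F_NMS-7230 = (L_NMS-1393/L_NMS-7230)/(d_NMS-1393/d_NMS-7230)² = 8.982/26.83 = 0.3347.
m_NMS-1393 − m_NMS-7230 = −2.5 log₁₀(0.3347) = 1.19.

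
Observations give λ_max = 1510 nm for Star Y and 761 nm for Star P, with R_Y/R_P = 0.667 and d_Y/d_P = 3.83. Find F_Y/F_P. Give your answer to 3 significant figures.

0.00196

Wien's law: T_Y/T_P = λ_P/λ_Y = 761/1510 = 0.5040.
L_Y/L_P = (R_Y/R_P)²(T_Y/T_P)⁴ = (0.667)²(0.5040)⁴ = 0.02870.
F_Y/F_P = (L_Y/L_P)/(d_Y/d_P)² = 0.02870/(3.83)² = 0.001957.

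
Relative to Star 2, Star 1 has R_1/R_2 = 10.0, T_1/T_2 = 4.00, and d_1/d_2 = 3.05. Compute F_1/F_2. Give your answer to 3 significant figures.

2.75×10^3

L_1/L_2 = (R_1/R_2)²(T_1/T_2)⁴ = (10.0)² × (4.00)⁴ = 2.560×10^4.
F_1/F_2 = (L_1/L_2)/(d_1/d_2)² = 2.560×10^4 / (3.05)² = 2752.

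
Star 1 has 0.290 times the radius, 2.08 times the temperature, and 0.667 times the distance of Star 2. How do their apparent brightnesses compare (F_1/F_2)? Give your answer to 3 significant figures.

L_1/L_2 = (R_1/R_2)²(T_1/T_2)⁴ = (0.290)² × (2.08)⁴ = 1.574.
F_1/F_2 = (L_1/L_2)/(d_1/d_2)² = 1.574 / (0.667)² = 3.538.

3.54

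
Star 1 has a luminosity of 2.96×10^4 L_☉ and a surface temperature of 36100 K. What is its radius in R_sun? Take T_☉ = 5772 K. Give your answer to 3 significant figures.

4.40 R_sun

R/R_☉ = √(L/L_☉) / (T/T_☉)² = √(2.96×10^4) / (6.254)²
       = 172.0 / 39.12 = 4.398.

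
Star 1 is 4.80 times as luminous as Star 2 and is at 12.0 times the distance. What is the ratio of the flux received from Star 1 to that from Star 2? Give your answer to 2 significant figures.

F = L/(4πd²), so F_1/F_2 = (L_1/L_2) / (d_1/d_2)²
= 4.80 / (12.0)² = 4.80 / 144.0 = 0.03333.

0.033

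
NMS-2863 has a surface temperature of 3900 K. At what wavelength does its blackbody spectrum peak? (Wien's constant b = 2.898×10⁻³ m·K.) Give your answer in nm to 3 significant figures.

λ_max = b/T = 2.898×10⁻³ / 3900 = 7.43×10^-7 m = 743.1 nm.

743 nm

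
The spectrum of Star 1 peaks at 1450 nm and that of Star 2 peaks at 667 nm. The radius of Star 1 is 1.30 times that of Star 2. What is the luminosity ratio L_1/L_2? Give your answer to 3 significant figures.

Wien's law gives T ∝ 1/λ_max, so T_1/T_2 = λ_2/λ_1 = 667/1450 = 0.4600.
Then L ∝ R²T⁴ gives L_1/L_2 = (1.30)² × (0.4600)⁴ = 1.690 × 0.04477 = 0.07567.

0.0757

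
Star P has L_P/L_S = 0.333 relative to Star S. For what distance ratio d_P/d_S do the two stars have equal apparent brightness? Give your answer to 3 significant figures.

Equal flux requires L_P/d_P² = L_S/d_S², so d_P/d_S = √(L_P/L_S)
= √(0.333) = 0.5771.

0.577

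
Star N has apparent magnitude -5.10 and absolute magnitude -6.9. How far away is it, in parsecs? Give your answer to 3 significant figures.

22.9 pc

m − M = 5 log₁₀(d/10 pc)
-5.10 − (-6.9) = 1.80 = 5 log₁₀(d/10)
d = 10 × 10^(1.80/5) = 10 × 10^0.360 = 22.91 pc.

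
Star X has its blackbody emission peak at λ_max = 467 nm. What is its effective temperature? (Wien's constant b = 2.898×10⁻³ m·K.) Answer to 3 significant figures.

T = b/λ_max = 2.898×10⁻³ / (467×10⁻⁹) = 6206 K.

6.21×10^3 K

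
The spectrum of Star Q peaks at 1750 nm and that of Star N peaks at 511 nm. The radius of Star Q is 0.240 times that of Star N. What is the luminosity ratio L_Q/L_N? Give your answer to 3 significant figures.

Wien's law gives T ∝ 1/λ_max, so T_Q/T_N = λ_N/λ_Q = 511/1750 = 0.2920.
Then L ∝ R²T⁴ gives L_Q/L_N = (0.240)² × (0.2920)⁴ = 0.05760 × 0.007270 = 4.187×10^-4.

4.19×10^-4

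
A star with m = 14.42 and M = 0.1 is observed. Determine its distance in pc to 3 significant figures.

m − M = 5 log₁₀(d/10 pc)
14.42 − (0.1) = 14.32 = 5 log₁₀(d/10)
d = 10 × 10^(14.32/5) = 10 × 10^2.864 = 7311 pc.

7.31×10^3 pc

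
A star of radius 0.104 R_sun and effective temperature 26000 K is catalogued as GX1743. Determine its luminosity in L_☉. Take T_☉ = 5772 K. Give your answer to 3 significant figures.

L/L_☉ = (R/R_☉)² (T/T_☉)⁴ = (0.104)² × (26000/5772)⁴
       = 0.01082 × (4.505)⁴ = 0.01082 × 411.7 = 4.453.

4.45 L_☉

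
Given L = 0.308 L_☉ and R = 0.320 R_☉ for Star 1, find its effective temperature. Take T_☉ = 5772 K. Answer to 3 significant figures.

T/T_☉ = (L/L_☉)^(1/4) / (R/R_☉)^(1/2)
T = 5772 × (0.308)^(1/4) / √(0.320) = 5772 × 0.7450 / 0.5657 = 7601 K.

7.60×10^3 K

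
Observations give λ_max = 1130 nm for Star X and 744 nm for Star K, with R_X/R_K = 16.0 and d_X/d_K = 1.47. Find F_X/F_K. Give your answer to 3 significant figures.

Wien's law: T_X/T_K = λ_K/λ_X = 744/1130 = 0.6584.
L_X/L_K = (R_X/R_K)²(T_X/T_K)⁴ = (16.0)²(0.6584)⁴ = 48.11.
F_X/F_K = (L_X/L_K)/(d_X/d_K)² = 48.11/(1.47)² = 22.26.

22.3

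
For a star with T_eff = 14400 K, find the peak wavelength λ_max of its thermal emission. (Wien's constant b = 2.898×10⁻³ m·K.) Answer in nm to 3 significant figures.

201 nm

λ_max = b/T = 2.898×10⁻³ / 14400 = 2.01×10^-7 m = 201.2 nm.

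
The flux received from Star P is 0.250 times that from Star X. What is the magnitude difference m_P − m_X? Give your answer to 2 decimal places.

m_P − m_X = −2.5 log₁₀(F_P/F_X) = −2.5 log₁₀(0.250) = −2.5 × (-0.602) = 1.505.

1.51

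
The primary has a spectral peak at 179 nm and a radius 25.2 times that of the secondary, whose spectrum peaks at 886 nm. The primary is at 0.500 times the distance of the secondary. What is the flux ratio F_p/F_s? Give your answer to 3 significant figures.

1.52×10^6

Wien's law: T_p/T_s = λ_s/λ_p = 886/179 = 4.950.
L_p/L_s = (R_p/R_s)²(T_p/T_s)⁴ = (25.2)²(4.950)⁴ = 3.812×10^5.
F_p/F_s = (L_p/L_s)/(d_p/d_s)² = 3.812×10^5/(0.500)² = 1.525×10^6.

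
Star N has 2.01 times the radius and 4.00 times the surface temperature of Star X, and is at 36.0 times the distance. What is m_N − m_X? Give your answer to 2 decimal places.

L_N/L_X = (2.01)²(4.00)⁴ = 1034.
F_N/F_X = (L_N/L_X)/(d_N/d_X)² = 1034/1296 = 0.7980.
m_N − m_X = −2.5 log₁₀(0.7980) = 0.24.

0.24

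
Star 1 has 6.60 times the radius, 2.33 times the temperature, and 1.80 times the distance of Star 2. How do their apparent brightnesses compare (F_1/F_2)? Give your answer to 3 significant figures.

396

L_1/L_2 = (R_1/R_2)²(T_1/T_2)⁴ = (6.60)² × (2.33)⁴ = 1284.
F_1/F_2 = (L_1/L_2)/(d_1/d_2)² = 1284 / (1.80)² = 396.2.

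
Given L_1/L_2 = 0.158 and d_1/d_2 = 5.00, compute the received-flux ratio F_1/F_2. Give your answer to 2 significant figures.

0.0063

F = L/(4πd²), so F_1/F_2 = (L_1/L_2) / (d_1/d_2)²
= 0.158 / (5.00)² = 0.158 / 25.00 = 0.006320.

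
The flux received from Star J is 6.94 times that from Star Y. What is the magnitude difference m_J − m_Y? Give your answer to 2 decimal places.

m_J − m_Y = −2.5 log₁₀(F_J/F_Y) = −2.5 log₁₀(6.94) = −2.5 × (0.841) = -2.103.

-2.10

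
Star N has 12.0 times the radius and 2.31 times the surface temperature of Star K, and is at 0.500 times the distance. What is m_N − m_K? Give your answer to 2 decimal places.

L_N/L_K = (12.0)²(2.31)⁴ = 4100.
F_N/F_K = (L_N/L_K)/(d_N/d_K)² = 4100/0.2500 = 1.640×10^4.
m_N − m_K = −2.5 log₁₀(1.640×10^4) = -10.54.

-10.54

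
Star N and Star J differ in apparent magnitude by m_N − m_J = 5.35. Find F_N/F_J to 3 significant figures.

F_N/F_J = 10^(−(m_N − m_J)/2.5) = 10^(-5.35/2.5) = 10^-2.140 = 0.007244.

0.00724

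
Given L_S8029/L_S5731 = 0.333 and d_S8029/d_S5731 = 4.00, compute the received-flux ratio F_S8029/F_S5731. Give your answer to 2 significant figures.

F = L/(4πd²), so F_S8029/F_S5731 = (L_S8029/L_S5731) / (d_S8029/d_S5731)²
= 0.333 / (4.00)² = 0.333 / 16.00 = 0.02081.

0.021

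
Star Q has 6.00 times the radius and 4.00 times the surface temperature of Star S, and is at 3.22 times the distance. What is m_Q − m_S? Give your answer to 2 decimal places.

L_Q/L_S = (6.00)²(4.00)⁴ = 9216.
F_Q/F_S = (L_Q/L_S)/(d_Q/d_S)² = 9216/10.37 = 888.9.
m_Q − m_S = −2.5 log₁₀(888.9) = -7.37.

-7.37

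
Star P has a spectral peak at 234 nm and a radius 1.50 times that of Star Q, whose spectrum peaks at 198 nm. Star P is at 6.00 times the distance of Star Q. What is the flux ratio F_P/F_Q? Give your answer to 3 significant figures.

0.0320

Wien's law: T_P/T_Q = λ_Q/λ_P = 198/234 = 0.8462.
L_P/L_Q = (R_P/R_Q)²(T_P/T_Q)⁴ = (1.50)²(0.8462)⁴ = 1.153.
F_P/F_Q = (L_P/L_Q)/(d_P/d_Q)² = 1.153/(6.00)² = 0.03204.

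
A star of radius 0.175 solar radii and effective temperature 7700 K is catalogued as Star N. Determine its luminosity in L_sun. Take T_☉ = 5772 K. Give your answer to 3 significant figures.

L/L_☉ = (R/R_☉)² (T/T_☉)⁴ = (0.175)² × (7700/5772)⁴
       = 0.03062 × (1.334)⁴ = 0.03062 × 3.167 = 0.09699.

0.0970 L_sun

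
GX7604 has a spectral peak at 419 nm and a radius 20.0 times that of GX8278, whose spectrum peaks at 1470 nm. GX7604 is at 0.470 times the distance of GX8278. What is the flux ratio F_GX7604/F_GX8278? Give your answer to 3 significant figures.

Wien's law: T_GX7604/T_GX8278 = λ_GX8278/λ_GX7604 = 1470/419 = 3.508.
L_GX7604/L_GX8278 = (R_GX7604/R_GX8278)²(T_GX7604/T_GX8278)⁴ = (20.0)²(3.508)⁴ = 6.060×10^4.
F_GX7604/F_GX8278 = (L_GX7604/L_GX8278)/(d_GX7604/d_GX8278)² = 6.060×10^4/(0.470)² = 2.743×10^5.

2.74×10^5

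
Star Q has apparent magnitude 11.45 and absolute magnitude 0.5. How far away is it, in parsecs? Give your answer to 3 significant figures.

1.55×10^3 pc

m − M = 5 log₁₀(d/10 pc)
11.45 − (0.5) = 10.95 = 5 log₁₀(d/10)
d = 10 × 10^(10.95/5) = 10 × 10^2.190 = 1549 pc.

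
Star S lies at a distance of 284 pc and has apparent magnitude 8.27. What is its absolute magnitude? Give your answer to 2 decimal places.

M = m − 5 log₁₀(d/10 pc) = 8.27 − 5 log₁₀(284/10)
  = 8.27 − 5 × 1.453 = 8.27 − 7.27 = 1.00.

1.00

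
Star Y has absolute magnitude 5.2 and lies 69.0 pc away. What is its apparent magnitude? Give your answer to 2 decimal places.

9.39

m = M + 5 log₁₀(d/10 pc) = 5.2 + 5 log₁₀(69.0/10)
  = 5.2 + 5 × 0.839 = 5.2 + 4.19 = 9.39.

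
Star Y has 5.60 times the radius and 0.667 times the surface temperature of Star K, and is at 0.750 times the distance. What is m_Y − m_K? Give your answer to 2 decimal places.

-2.61

L_Y/L_K = (5.60)²(0.667)⁴ = 6.207.
F_Y/F_K = (L_Y/L_K)/(d_Y/d_K)² = 6.207/0.5625 = 11.03.
m_Y − m_K = −2.5 log₁₀(11.03) = -2.61.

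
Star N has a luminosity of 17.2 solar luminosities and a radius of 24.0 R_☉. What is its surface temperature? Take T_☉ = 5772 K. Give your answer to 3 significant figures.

T/T_☉ = (L/L_☉)^(1/4) / (R/R_☉)^(1/2)
T = 5772 × (17.2)^(1/4) / √(24.0) = 5772 × 2.036 / 4.899 = 2399 K.

2.40×10^3 K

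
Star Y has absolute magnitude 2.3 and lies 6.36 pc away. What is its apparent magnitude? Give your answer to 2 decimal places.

1.32

m = M + 5 log₁₀(d/10 pc) = 2.3 + 5 log₁₀(6.36/10)
  = 2.3 + 5 × -0.197 = 2.3 + -0.98 = 1.32.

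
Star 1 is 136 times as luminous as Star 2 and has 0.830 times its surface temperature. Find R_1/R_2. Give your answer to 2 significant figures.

17

L ∝ R²T⁴ gives R ∝ √L / T², so
R_1/R_2 = √(136) / (0.830)² = 11.66 / 0.6889 = 16.93.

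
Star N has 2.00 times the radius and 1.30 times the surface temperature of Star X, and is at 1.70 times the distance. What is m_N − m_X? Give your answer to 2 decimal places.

-1.49

L_N/L_X = (2.00)²(1.30)⁴ = 11.42.
F_N/F_X = (L_N/L_X)/(d_N/d_X)² = 11.42/2.890 = 3.953.
m_N − m_X = −2.5 log₁₀(3.953) = -1.49.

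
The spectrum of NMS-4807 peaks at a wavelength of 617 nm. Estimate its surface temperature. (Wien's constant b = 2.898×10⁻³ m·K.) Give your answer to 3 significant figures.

4.70×10^3 K

T = b/λ_max = 2.898×10⁻³ / (617×10⁻⁹) = 4697 K.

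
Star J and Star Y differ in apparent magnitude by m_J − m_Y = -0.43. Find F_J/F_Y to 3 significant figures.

1.49

F_J/F_Y = 10^(−(m_J − m_Y)/2.5) = 10^(0.43/2.5) = 10^0.172 = 1.486.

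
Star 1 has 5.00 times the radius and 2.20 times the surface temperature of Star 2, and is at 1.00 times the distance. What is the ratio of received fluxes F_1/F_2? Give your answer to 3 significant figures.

L_1/L_2 = (R_1/R_2)²(T_1/T_2)⁴ = (5.00)² × (2.20)⁴ = 585.6.
F_1/F_2 = (L_1/L_2)/(d_1/d_2)² = 585.6 / (1.00)² = 585.6.

586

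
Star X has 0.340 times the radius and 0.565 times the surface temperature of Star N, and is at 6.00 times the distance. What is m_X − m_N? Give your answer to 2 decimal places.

L_X/L_N = (0.340)²(0.565)⁴ = 0.01178.
F_X/F_N = (L_X/L_N)/(d_X/d_N)² = 0.01178/36.00 = 3.272×10^-4.
m_X − m_N = −2.5 log₁₀(3.272×10^-4) = 8.71.

8.71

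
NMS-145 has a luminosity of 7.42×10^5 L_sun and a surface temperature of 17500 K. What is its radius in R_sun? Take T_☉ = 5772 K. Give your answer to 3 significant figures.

93.7 R_sun

R/R_☉ = √(L/L_☉) / (T/T_☉)² = √(7.42×10^5) / (3.032)²
       = 861.4 / 9.192 = 93.71.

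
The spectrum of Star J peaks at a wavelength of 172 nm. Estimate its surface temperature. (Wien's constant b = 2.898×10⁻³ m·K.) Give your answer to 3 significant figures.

1.68×10^4 K

T = b/λ_max = 2.898×10⁻³ / (172×10⁻⁹) = 1.685×10^4 K.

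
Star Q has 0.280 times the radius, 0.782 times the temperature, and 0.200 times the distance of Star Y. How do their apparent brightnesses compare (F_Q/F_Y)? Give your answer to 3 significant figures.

0.733

L_Q/L_Y = (R_Q/R_Y)²(T_Q/T_Y)⁴ = (0.280)² × (0.782)⁴ = 0.02932.
F_Q/F_Y = (L_Q/L_Y)/(d_Q/d_Y)² = 0.02932 / (0.200)² = 0.7330.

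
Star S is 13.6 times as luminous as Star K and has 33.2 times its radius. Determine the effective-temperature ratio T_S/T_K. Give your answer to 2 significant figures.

L ∝ R²T⁴ gives T ∝ (L/R²)^(1/4), so
T_S/T_K = (13.6 / 33.2²)^(1/4) = (0.01234)^(1/4) = 0.3333.

0.33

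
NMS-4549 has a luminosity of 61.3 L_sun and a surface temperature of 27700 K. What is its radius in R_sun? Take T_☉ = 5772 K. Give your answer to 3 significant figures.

R/R_☉ = √(L/L_☉) / (T/T_☉)² = √(61.3) / (4.799)²
       = 7.829 / 23.03 = 0.3400.

0.340 R_sun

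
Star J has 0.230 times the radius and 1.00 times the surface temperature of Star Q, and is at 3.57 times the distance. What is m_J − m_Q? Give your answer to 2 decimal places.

L_J/L_Q = (0.230)²(1.00)⁴ = 0.05290.
F_J/F_Q = (L_J/L_Q)/(d_J/d_Q)² = 0.05290/12.74 = 0.004151.
m_J − m_Q = −2.5 log₁₀(0.004151) = 5.95.

5.95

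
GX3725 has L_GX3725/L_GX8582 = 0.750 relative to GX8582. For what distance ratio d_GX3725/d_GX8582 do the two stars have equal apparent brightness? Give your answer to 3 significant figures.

0.866

Equal flux requires L_GX3725/d_GX3725² = L_GX8582/d_GX8582², so d_GX3725/d_GX8582 = √(L_GX3725/L_GX8582)
= √(0.750) = 0.8660.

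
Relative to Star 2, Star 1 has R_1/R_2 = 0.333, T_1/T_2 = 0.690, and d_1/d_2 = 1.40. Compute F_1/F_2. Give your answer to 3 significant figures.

L_1/L_2 = (R_1/R_2)²(T_1/T_2)⁴ = (0.333)² × (0.690)⁴ = 0.02514.
F_1/F_2 = (L_1/L_2)/(d_1/d_2)² = 0.02514 / (1.40)² = 0.01282.

0.0128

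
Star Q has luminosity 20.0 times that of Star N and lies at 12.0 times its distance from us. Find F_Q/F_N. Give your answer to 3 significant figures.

0.139

F = L/(4πd²), so F_Q/F_N = (L_Q/L_N) / (d_Q/d_N)²
= 20.0 / (12.0)² = 20.0 / 144.0 = 0.1389.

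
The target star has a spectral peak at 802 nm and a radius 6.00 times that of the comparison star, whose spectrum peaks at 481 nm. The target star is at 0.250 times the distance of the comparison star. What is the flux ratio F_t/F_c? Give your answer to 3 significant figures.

74.5

Wien's law: T_t/T_c = λ_c/λ_t = 481/802 = 0.5998.
L_t/L_c = (R_t/R_c)²(T_t/T_c)⁴ = (6.00)²(0.5998)⁴ = 4.658.
F_t/F_c = (L_t/L_c)/(d_t/d_c)² = 4.658/(0.250)² = 74.53.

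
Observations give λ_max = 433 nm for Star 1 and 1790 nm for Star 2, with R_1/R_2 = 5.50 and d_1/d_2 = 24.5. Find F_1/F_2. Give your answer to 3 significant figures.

14.7

Wien's law: T_1/T_2 = λ_2/λ_1 = 1790/433 = 4.134.
L_1/L_2 = (R_1/R_2)²(T_1/T_2)⁴ = (5.50)²(4.134)⁴ = 8835.
F_1/F_2 = (L_1/L_2)/(d_1/d_2)² = 8835/(24.5)² = 14.72.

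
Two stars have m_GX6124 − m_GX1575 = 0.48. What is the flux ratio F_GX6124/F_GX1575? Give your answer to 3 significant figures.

F_GX6124/F_GX1575 = 10^(−(m_GX6124 − m_GX1575)/2.5) = 10^(-0.48/2.5) = 10^-0.192 = 0.6427.

0.643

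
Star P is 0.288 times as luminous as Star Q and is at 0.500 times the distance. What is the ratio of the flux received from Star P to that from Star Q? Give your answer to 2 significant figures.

1.2

F = L/(4πd²), so F_P/F_Q = (L_P/L_Q) / (d_P/d_Q)²
= 0.288 / (0.500)² = 0.288 / 0.2500 = 1.152.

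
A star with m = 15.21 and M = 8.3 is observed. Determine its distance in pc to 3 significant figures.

241 pc

m − M = 5 log₁₀(d/10 pc)
15.21 − (8.3) = 6.91 = 5 log₁₀(d/10)
d = 10 × 10^(6.91/5) = 10 × 10^1.382 = 241.0 pc.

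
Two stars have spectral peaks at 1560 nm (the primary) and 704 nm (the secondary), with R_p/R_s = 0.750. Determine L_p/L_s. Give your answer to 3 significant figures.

0.0233

Wien's law gives T ∝ 1/λ_max, so T_p/T_s = λ_s/λ_p = 704/1560 = 0.4513.
Then L ∝ R²T⁴ gives L_p/L_s = (0.750)² × (0.4513)⁴ = 0.5625 × 0.04148 = 0.02333.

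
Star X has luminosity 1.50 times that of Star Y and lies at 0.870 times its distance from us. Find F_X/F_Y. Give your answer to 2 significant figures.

F = L/(4πd²), so F_X/F_Y = (L_X/L_Y) / (d_X/d_Y)²
= 1.50 / (0.870)² = 1.50 / 0.7569 = 1.982.

2.0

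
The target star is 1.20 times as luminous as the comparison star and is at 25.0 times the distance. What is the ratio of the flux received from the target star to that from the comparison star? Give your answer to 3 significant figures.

F = L/(4πd²), so F_t/F_c = (L_t/L_c) / (d_t/d_c)²
= 1.20 / (25.0)² = 1.20 / 625.0 = 0.001920.

0.00192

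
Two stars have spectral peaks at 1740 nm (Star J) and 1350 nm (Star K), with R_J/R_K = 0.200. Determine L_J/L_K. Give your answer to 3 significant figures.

0.0145

Wien's law gives T ∝ 1/λ_max, so T_J/T_K = λ_K/λ_J = 1350/1740 = 0.7759.
Then L ∝ R²T⁴ gives L_J/L_K = (0.200)² × (0.7759)⁴ = 0.04000 × 0.3624 = 0.01449.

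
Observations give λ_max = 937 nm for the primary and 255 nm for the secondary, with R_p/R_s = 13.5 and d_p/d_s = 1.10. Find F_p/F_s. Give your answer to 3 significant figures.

0.826

Wien's law: T_p/T_s = λ_s/λ_p = 255/937 = 0.2721.
L_p/L_s = (R_p/R_s)²(T_p/T_s)⁴ = (13.5)²(0.2721)⁴ = 0.9997.
F_p/F_s = (L_p/L_s)/(d_p/d_s)² = 0.9997/(1.10)² = 0.8262.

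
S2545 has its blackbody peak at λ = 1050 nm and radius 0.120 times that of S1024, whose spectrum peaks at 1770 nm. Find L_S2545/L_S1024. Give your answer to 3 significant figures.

0.116

Wien's law gives T ∝ 1/λ_max, so T_S2545/T_S1024 = λ_S1024/λ_S2545 = 1770/1050 = 1.686.
Then L ∝ R²T⁴ gives L_S2545/L_S1024 = (0.120)² × (1.686)⁴ = 0.01440 × 8.075 = 0.1163.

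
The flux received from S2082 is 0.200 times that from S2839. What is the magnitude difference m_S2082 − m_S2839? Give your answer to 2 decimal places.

m_S2082 − m_S2839 = −2.5 log₁₀(F_S2082/F_S2839) = −2.5 log₁₀(0.200) = −2.5 × (-0.699) = 1.747.

1.75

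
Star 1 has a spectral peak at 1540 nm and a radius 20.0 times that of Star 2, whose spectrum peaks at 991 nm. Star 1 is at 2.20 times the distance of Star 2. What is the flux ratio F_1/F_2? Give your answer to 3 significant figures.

14.2

Wien's law: T_1/T_2 = λ_2/λ_1 = 991/1540 = 0.6435.
L_1/L_2 = (R_1/R_2)²(T_1/T_2)⁴ = (20.0)²(0.6435)⁴ = 68.59.
F_1/F_2 = (L_1/L_2)/(d_1/d_2)² = 68.59/(2.20)² = 14.17.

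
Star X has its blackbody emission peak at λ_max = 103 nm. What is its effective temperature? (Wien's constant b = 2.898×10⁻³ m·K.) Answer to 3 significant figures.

T = b/λ_max = 2.898×10⁻³ / (103×10⁻⁹) = 2.814×10^4 K.

2.81×10^4 K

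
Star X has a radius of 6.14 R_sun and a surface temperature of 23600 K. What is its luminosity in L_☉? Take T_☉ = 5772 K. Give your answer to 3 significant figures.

1.05×10^4 L_☉

L/L_☉ = (R/R_☉)² (T/T_☉)⁴ = (6.14)² × (23600/5772)⁴
       = 37.70 × (4.089)⁴ = 37.70 × 279.5 = 1.054×10^4.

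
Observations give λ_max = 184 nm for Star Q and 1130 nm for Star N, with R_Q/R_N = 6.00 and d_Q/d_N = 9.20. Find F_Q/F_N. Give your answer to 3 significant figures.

Wien's law: T_Q/T_N = λ_N/λ_Q = 1130/184 = 6.141.
L_Q/L_N = (R_Q/R_N)²(T_Q/T_N)⁴ = (6.00)²(6.141)⁴ = 5.121×10^4.
F_Q/F_N = (L_Q/L_N)/(d_Q/d_N)² = 5.121×10^4/(9.20)² = 605.0.

605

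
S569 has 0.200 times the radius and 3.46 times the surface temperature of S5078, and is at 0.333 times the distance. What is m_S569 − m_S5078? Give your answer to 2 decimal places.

-4.28

L_S569/L_S5078 = (0.200)²(3.46)⁴ = 5.733.
F_S569/F_S5078 = (L_S569/L_S5078)/(d_S569/d_S5078)² = 5.733/0.1109 = 51.70.
m_S569 − m_S5078 = −2.5 log₁₀(51.70) = -4.28.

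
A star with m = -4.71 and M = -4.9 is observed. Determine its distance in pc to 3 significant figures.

10.9 pc

m − M = 5 log₁₀(d/10 pc)
-4.71 − (-4.9) = 0.19 = 5 log₁₀(d/10)
d = 10 × 10^(0.19/5) = 10 × 10^0.038 = 10.91 pc.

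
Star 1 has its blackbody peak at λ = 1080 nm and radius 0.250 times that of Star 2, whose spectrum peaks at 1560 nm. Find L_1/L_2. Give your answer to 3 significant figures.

Wien's law gives T ∝ 1/λ_max, so T_1/T_2 = λ_2/λ_1 = 1560/1080 = 1.444.
Then L ∝ R²T⁴ gives L_1/L_2 = (0.250)² × (1.444)⁴ = 0.06250 × 4.353 = 0.2721.

0.272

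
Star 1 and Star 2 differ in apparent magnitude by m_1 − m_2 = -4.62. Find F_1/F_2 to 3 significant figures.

70.5

F_1/F_2 = 10^(−(m_1 − m_2)/2.5) = 10^(4.62/2.5) = 10^1.848 = 70.47.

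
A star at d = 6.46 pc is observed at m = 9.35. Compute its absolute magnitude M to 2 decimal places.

M = m − 5 log₁₀(d/10 pc) = 9.35 − 5 log₁₀(6.46/10)
  = 9.35 − 5 × -0.190 = 9.35 − -0.95 = 10.30.

10.30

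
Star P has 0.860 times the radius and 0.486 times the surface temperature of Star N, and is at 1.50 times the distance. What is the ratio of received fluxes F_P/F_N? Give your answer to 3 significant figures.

L_P/L_N = (R_P/R_N)²(T_P/T_N)⁴ = (0.860)² × (0.486)⁴ = 0.04126.
F_P/F_N = (L_P/L_N)/(d_P/d_N)² = 0.04126 / (1.50)² = 0.01834.

0.0183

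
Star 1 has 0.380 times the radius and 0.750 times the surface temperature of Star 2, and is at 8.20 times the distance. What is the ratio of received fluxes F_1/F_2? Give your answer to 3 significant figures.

6.79×10^-4

L_1/L_2 = (R_1/R_2)²(T_1/T_2)⁴ = (0.380)² × (0.750)⁴ = 0.04569.
F_1/F_2 = (L_1/L_2)/(d_1/d_2)² = 0.04569 / (8.20)² = 6.795×10^-4.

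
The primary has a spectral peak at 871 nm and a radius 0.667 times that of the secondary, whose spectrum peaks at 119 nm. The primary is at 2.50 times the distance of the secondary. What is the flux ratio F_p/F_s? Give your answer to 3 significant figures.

Wien's law: T_p/T_s = λ_s/λ_p = 119/871 = 0.1366.
L_p/L_s = (R_p/R_s)²(T_p/T_s)⁴ = (0.667)²(0.1366)⁴ = 1.550×10^-4.
F_p/F_s = (L_p/L_s)/(d_p/d_s)² = 1.550×10^-4/(2.50)² = 2.480×10^-5.

2.48×10^-5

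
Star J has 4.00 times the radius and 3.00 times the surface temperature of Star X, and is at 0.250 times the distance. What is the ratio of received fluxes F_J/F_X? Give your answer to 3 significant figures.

L_J/L_X = (R_J/R_X)²(T_J/T_X)⁴ = (4.00)² × (3.00)⁴ = 1296.
F_J/F_X = (L_J/L_X)/(d_J/d_X)² = 1296 / (0.250)² = 2.074×10^4.

2.07×10^4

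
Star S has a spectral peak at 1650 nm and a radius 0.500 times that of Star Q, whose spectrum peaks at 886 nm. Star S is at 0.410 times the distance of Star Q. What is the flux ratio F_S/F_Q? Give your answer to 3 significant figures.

0.124

Wien's law: T_S/T_Q = λ_Q/λ_S = 886/1650 = 0.5370.
L_S/L_Q = (R_S/R_Q)²(T_S/T_Q)⁴ = (0.500)²(0.5370)⁴ = 0.02078.
F_S/F_Q = (L_S/L_Q)/(d_S/d_Q)² = 0.02078/(0.410)² = 0.1236.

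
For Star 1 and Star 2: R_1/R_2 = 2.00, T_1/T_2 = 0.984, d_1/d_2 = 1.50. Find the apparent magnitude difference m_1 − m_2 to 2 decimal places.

-0.55

L_1/L_2 = (2.00)²(0.984)⁴ = 3.750.
F_1/F_2 = (L_1/L_2)/(d_1/d_2)² = 3.750/2.250 = 1.667.
m_1 − m_2 = −2.5 log₁₀(1.667) = -0.55.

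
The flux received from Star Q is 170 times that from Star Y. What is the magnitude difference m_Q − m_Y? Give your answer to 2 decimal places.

m_Q − m_Y = −2.5 log₁₀(F_Q/F_Y) = −2.5 log₁₀(170) = −2.5 × (2.230) = -5.576.

-5.58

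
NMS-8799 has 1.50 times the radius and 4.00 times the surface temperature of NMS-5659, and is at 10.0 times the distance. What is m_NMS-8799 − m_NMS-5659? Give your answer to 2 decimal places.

-1.90

L_NMS-8799/L_NMS-5659 = (1.50)²(4.00)⁴ = 576.0.
F_NMS-8799/F_NMS-5659 = (L_NMS-8799/L_NMS-5659)/(d_NMS-8799/d_NMS-5659)² = 576.0/100.0 = 5.760.
m_NMS-8799 − m_NMS-5659 = −2.5 log₁₀(5.760) = -1.90.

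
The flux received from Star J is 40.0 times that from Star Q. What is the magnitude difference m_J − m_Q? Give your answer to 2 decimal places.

m_J − m_Q = −2.5 log₁₀(F_J/F_Q) = −2.5 log₁₀(40.0) = −2.5 × (1.602) = -4.005.

-4.01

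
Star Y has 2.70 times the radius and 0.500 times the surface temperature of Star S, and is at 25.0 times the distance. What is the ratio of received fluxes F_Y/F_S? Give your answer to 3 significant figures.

L_Y/L_S = (R_Y/R_S)²(T_Y/T_S)⁴ = (2.70)² × (0.500)⁴ = 0.4556.
F_Y/F_S = (L_Y/L_S)/(d_Y/d_S)² = 0.4556 / (25.0)² = 7.290×10^-4.

7.29×10^-4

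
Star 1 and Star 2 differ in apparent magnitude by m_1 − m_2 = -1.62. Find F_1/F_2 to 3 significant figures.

F_1/F_2 = 10^(−(m_1 − m_2)/2.5) = 10^(1.62/2.5) = 10^0.648 = 4.446.

4.45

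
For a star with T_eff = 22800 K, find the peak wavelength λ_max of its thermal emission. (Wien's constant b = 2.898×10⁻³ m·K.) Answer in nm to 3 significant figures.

127 nm

λ_max = b/T = 2.898×10⁻³ / 22800 = 1.27×10^-7 m = 127.1 nm.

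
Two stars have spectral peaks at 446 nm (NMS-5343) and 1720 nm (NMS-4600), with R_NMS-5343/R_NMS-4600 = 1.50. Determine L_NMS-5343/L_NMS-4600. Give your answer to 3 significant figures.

498

Wien's law gives T ∝ 1/λ_max, so T_NMS-5343/T_NMS-4600 = λ_NMS-4600/λ_NMS-5343 = 1720/446 = 3.857.
Then L ∝ R²T⁴ gives L_NMS-5343/L_NMS-4600 = (1.50)² × (3.857)⁴ = 2.250 × 221.2 = 497.7.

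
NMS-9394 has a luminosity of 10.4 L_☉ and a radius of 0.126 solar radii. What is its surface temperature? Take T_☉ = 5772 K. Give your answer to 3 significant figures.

2.92×10^4 K

T/T_☉ = (L/L_☉)^(1/4) / (R/R_☉)^(1/2)
T = 5772 × (10.4)^(1/4) / √(0.126) = 5772 × 1.796 / 0.3550 = 2.920×10^4 K.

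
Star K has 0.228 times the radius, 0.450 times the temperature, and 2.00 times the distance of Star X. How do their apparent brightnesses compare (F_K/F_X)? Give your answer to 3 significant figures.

L_K/L_X = (R_K/R_X)²(T_K/T_X)⁴ = (0.228)² × (0.450)⁴ = 0.002132.
F_K/F_X = (L_K/L_X)/(d_K/d_X)² = 0.002132 / (2.00)² = 5.329×10^-4.

5.33×10^-4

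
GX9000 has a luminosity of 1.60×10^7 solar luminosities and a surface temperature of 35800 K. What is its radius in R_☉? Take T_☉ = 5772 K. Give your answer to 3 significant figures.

104 R_☉

R/R_☉ = √(L/L_☉) / (T/T_☉)² = √(1.60×10^7) / (6.202)²
       = 4000 / 38.47 = 104.0.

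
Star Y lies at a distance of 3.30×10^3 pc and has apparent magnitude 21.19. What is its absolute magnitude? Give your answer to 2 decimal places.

8.60

M = m − 5 log₁₀(d/10 pc) = 21.19 − 5 log₁₀(3.30×10^3/10)
  = 21.19 − 5 × 2.519 = 21.19 − 12.59 = 8.60.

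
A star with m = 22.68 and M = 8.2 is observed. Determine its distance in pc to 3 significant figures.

7.87×10^3 pc

m − M = 5 log₁₀(d/10 pc)
22.68 − (8.2) = 14.48 = 5 log₁₀(d/10)
d = 10 × 10^(14.48/5) = 10 × 10^2.896 = 7870 pc.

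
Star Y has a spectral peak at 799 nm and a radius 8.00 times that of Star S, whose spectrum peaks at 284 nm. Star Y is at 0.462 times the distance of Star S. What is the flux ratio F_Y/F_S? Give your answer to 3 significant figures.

Wien's law: T_Y/T_S = λ_S/λ_Y = 284/799 = 0.3554.
L_Y/L_S = (R_Y/R_S)²(T_Y/T_S)⁴ = (8.00)²(0.3554)⁴ = 1.022.
F_Y/F_S = (L_Y/L_S)/(d_Y/d_S)² = 1.022/(0.462)² = 4.786.

4.79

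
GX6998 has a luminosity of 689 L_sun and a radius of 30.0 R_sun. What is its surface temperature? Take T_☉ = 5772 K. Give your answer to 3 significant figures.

5.40×10^3 K

T/T_☉ = (L/L_☉)^(1/4) / (R/R_☉)^(1/2)
T = 5772 × (689)^(1/4) / √(30.0) = 5772 × 5.123 / 5.477 = 5399 K.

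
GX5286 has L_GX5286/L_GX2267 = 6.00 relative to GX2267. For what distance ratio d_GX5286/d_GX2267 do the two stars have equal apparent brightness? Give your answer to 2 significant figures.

Equal flux requires L_GX5286/d_GX5286² = L_GX2267/d_GX2267², so d_GX5286/d_GX2267 = √(L_GX5286/L_GX2267)
= √(6.00) = 2.449.

2.4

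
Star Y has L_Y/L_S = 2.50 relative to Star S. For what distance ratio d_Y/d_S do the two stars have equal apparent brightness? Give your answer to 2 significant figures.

1.6

Equal flux requires L_Y/d_Y² = L_S/d_S², so d_Y/d_S = √(L_Y/L_S)
= √(2.50) = 1.581.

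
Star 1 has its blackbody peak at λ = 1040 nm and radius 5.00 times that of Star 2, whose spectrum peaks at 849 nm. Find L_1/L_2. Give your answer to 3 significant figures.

11.1

Wien's law gives T ∝ 1/λ_max, so T_1/T_2 = λ_2/λ_1 = 849/1040 = 0.8163.
Then L ∝ R²T⁴ gives L_1/L_2 = (5.00)² × (0.8163)⁴ = 25.00 × 0.4441 = 11.10.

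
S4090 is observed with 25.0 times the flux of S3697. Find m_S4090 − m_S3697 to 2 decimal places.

-3.49

m_S4090 − m_S3697 = −2.5 log₁₀(F_S4090/F_S3697) = −2.5 log₁₀(25.0) = −2.5 × (1.398) = -3.495.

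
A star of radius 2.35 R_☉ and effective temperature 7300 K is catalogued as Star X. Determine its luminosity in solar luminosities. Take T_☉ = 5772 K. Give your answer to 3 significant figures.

L/L_☉ = (R/R_☉)² (T/T_☉)⁴ = (2.35)² × (7300/5772)⁴
       = 5.523 × (1.265)⁴ = 5.523 × 2.559 = 14.13.

14.1 solar luminosities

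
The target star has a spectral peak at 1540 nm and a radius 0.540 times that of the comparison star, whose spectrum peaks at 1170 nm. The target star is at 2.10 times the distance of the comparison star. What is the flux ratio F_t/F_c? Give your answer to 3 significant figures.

Wien's law: T_t/T_c = λ_c/λ_t = 1170/1540 = 0.7597.
L_t/L_c = (R_t/R_c)²(T_t/T_c)⁴ = (0.540)²(0.7597)⁴ = 0.09715.
F_t/F_c = (L_t/L_c)/(d_t/d_c)² = 0.09715/(2.10)² = 0.02203.

0.0220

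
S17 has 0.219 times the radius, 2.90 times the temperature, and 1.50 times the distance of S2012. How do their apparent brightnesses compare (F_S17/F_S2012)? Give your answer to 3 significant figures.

1.51

L_S17/L_S2012 = (R_S17/R_S2012)²(T_S17/T_S2012)⁴ = (0.219)² × (2.90)⁴ = 3.392.
F_S17/F_S2012 = (L_S17/L_S2012)/(d_S17/d_S2012)² = 3.392 / (1.50)² = 1.508.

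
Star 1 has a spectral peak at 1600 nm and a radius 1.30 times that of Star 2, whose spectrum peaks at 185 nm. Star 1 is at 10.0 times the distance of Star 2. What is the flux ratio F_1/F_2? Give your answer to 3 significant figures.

3.02×10^-6

Wien's law: T_1/T_2 = λ_2/λ_1 = 185/1600 = 0.1156.
L_1/L_2 = (R_1/R_2)²(T_1/T_2)⁴ = (1.30)²(0.1156)⁴ = 3.021×10^-4.
F_1/F_2 = (L_1/L_2)/(d_1/d_2)² = 3.021×10^-4/(10.0)² = 3.021×10^-6.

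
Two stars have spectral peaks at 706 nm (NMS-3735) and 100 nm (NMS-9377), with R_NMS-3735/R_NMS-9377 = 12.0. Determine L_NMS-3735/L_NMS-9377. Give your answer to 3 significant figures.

0.0580

Wien's law gives T ∝ 1/λ_max, so T_NMS-3735/T_NMS-9377 = λ_NMS-9377/λ_NMS-3735 = 100/706 = 0.1416.
Then L ∝ R²T⁴ gives L_NMS-3735/L_NMS-9377 = (12.0)² × (0.1416)⁴ = 144.0 × 4.025×10^-4 = 0.05796.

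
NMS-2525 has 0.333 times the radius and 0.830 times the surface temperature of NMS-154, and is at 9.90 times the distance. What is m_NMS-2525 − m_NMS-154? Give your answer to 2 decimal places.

L_NMS-2525/L_NMS-154 = (0.333)²(0.830)⁴ = 0.05263.
F_NMS-2525/F_NMS-154 = (L_NMS-2525/L_NMS-154)/(d_NMS-2525/d_NMS-154)² = 0.05263/98.01 = 5.369×10^-4.
m_NMS-2525 − m_NMS-154 = −2.5 log₁₀(5.369×10^-4) = 8.18.

8.18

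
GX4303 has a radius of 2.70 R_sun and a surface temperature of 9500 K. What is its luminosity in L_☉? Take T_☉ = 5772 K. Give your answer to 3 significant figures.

L/L_☉ = (R/R_☉)² (T/T_☉)⁴ = (2.70)² × (9500/5772)⁴
       = 7.290 × (1.646)⁴ = 7.290 × 7.338 = 53.50.

53.5 L_☉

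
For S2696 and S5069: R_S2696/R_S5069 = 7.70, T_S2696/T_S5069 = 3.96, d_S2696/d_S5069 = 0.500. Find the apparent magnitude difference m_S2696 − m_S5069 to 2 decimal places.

L_S2696/L_S5069 = (7.70)²(3.96)⁴ = 1.458×10^4.
F_S2696/F_S5069 = (L_S2696/L_S5069)/(d_S2696/d_S5069)² = 1.458×10^4/0.2500 = 5.832×10^4.
m_S2696 − m_S5069 = −2.5 log₁₀(5.832×10^4) = -11.91.

-11.91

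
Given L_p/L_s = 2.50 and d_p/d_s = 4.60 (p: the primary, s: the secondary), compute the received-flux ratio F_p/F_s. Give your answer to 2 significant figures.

F = L/(4πd²), so F_p/F_s = (L_p/L_s) / (d_p/d_s)²
= 2.50 / (4.60)² = 2.50 / 21.16 = 0.1181.

0.12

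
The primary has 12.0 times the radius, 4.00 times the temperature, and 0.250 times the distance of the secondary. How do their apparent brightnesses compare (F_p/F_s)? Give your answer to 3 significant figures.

5.90×10^5

L_p/L_s = (R_p/R_s)²(T_p/T_s)⁴ = (12.0)² × (4.00)⁴ = 3.686×10^4.
F_p/F_s = (L_p/L_s)/(d_p/d_s)² = 3.686×10^4 / (0.250)² = 5.898×10^5.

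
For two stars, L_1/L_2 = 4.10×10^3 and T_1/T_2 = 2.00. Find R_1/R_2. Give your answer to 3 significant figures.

16.0

L ∝ R²T⁴ gives R ∝ √L / T², so
R_1/R_2 = √(4.10×10^3) / (2.00)² = 64.03 / 4.000 = 16.01.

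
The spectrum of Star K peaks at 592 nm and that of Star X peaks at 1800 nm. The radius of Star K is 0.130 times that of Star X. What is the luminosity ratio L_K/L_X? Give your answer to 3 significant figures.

1.44

Wien's law gives T ∝ 1/λ_max, so T_K/T_X = λ_X/λ_K = 1800/592 = 3.041.
Then L ∝ R²T⁴ gives L_K/L_X = (0.130)² × (3.041)⁴ = 0.01690 × 85.47 = 1.444.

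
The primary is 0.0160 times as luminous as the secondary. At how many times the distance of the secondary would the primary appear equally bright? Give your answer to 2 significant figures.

0.13

Equal flux requires L_p/d_p² = L_s/d_s², so d_p/d_s = √(L_p/L_s)
= √(0.0160) = 0.1265.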